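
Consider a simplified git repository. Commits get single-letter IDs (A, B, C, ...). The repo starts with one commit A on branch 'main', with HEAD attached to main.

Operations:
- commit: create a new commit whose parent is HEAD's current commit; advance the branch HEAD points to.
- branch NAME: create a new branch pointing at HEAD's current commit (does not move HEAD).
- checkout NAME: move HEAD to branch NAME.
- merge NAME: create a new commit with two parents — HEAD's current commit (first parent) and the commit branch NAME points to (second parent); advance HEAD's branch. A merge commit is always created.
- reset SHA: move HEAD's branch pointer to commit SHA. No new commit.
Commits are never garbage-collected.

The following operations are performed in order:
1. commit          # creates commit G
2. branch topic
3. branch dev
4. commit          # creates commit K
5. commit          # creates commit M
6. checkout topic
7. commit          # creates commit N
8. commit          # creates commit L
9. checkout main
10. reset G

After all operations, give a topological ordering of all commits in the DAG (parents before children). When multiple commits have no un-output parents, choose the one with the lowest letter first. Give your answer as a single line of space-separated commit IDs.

After op 1 (commit): HEAD=main@G [main=G]
After op 2 (branch): HEAD=main@G [main=G topic=G]
After op 3 (branch): HEAD=main@G [dev=G main=G topic=G]
After op 4 (commit): HEAD=main@K [dev=G main=K topic=G]
After op 5 (commit): HEAD=main@M [dev=G main=M topic=G]
After op 6 (checkout): HEAD=topic@G [dev=G main=M topic=G]
After op 7 (commit): HEAD=topic@N [dev=G main=M topic=N]
After op 8 (commit): HEAD=topic@L [dev=G main=M topic=L]
After op 9 (checkout): HEAD=main@M [dev=G main=M topic=L]
After op 10 (reset): HEAD=main@G [dev=G main=G topic=L]
commit A: parents=[]
commit G: parents=['A']
commit K: parents=['G']
commit L: parents=['N']
commit M: parents=['K']
commit N: parents=['G']

Answer: A G K M N L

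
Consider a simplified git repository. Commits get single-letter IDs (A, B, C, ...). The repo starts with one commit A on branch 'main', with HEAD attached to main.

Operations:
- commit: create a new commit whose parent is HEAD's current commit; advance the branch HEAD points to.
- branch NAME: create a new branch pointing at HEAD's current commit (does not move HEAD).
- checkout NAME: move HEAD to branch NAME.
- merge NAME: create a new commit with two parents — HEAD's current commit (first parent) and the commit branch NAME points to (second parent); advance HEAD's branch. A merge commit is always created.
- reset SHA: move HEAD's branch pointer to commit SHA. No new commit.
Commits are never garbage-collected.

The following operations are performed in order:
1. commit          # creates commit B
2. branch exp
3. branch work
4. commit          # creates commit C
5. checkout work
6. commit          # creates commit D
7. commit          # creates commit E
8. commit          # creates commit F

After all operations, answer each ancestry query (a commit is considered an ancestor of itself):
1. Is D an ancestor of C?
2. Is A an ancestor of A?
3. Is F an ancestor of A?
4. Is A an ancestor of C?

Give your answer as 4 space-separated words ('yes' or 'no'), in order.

Answer: no yes no yes

Derivation:
After op 1 (commit): HEAD=main@B [main=B]
After op 2 (branch): HEAD=main@B [exp=B main=B]
After op 3 (branch): HEAD=main@B [exp=B main=B work=B]
After op 4 (commit): HEAD=main@C [exp=B main=C work=B]
After op 5 (checkout): HEAD=work@B [exp=B main=C work=B]
After op 6 (commit): HEAD=work@D [exp=B main=C work=D]
After op 7 (commit): HEAD=work@E [exp=B main=C work=E]
After op 8 (commit): HEAD=work@F [exp=B main=C work=F]
ancestors(C) = {A,B,C}; D in? no
ancestors(A) = {A}; A in? yes
ancestors(A) = {A}; F in? no
ancestors(C) = {A,B,C}; A in? yes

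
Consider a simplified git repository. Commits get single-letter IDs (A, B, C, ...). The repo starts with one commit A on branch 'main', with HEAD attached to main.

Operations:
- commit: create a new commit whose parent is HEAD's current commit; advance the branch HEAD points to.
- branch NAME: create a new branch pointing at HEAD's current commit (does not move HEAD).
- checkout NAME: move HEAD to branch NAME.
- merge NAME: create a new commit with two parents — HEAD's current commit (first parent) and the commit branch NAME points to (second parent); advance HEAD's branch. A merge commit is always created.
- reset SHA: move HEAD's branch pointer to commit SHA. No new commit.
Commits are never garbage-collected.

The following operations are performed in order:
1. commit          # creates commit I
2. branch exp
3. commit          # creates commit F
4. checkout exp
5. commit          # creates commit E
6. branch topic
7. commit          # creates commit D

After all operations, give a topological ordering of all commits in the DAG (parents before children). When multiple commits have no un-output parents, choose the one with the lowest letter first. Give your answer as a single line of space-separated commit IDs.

Answer: A I E D F

Derivation:
After op 1 (commit): HEAD=main@I [main=I]
After op 2 (branch): HEAD=main@I [exp=I main=I]
After op 3 (commit): HEAD=main@F [exp=I main=F]
After op 4 (checkout): HEAD=exp@I [exp=I main=F]
After op 5 (commit): HEAD=exp@E [exp=E main=F]
After op 6 (branch): HEAD=exp@E [exp=E main=F topic=E]
After op 7 (commit): HEAD=exp@D [exp=D main=F topic=E]
commit A: parents=[]
commit D: parents=['E']
commit E: parents=['I']
commit F: parents=['I']
commit I: parents=['A']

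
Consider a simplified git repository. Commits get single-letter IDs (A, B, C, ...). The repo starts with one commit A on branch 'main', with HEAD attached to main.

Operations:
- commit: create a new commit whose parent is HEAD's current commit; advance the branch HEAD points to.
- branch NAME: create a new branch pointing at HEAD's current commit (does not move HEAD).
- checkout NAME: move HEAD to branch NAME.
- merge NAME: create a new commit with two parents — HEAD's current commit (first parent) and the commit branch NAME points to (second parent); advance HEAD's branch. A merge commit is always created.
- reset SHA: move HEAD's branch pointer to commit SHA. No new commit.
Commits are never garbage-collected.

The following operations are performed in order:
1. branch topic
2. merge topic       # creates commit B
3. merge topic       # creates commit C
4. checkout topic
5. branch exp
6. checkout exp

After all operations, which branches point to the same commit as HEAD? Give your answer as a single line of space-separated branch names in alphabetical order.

After op 1 (branch): HEAD=main@A [main=A topic=A]
After op 2 (merge): HEAD=main@B [main=B topic=A]
After op 3 (merge): HEAD=main@C [main=C topic=A]
After op 4 (checkout): HEAD=topic@A [main=C topic=A]
After op 5 (branch): HEAD=topic@A [exp=A main=C topic=A]
After op 6 (checkout): HEAD=exp@A [exp=A main=C topic=A]

Answer: exp topic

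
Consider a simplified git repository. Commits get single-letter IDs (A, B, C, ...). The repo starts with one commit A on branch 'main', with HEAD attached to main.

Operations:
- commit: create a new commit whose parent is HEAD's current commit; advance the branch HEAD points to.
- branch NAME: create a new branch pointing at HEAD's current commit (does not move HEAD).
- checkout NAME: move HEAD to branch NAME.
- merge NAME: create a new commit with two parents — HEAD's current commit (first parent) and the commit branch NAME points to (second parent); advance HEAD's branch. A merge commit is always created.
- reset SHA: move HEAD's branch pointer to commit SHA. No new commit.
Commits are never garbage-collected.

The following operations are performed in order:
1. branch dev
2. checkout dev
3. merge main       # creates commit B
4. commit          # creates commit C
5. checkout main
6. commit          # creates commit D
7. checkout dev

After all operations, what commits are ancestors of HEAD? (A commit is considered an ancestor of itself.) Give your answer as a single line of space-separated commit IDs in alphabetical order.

Answer: A B C

Derivation:
After op 1 (branch): HEAD=main@A [dev=A main=A]
After op 2 (checkout): HEAD=dev@A [dev=A main=A]
After op 3 (merge): HEAD=dev@B [dev=B main=A]
After op 4 (commit): HEAD=dev@C [dev=C main=A]
After op 5 (checkout): HEAD=main@A [dev=C main=A]
After op 6 (commit): HEAD=main@D [dev=C main=D]
After op 7 (checkout): HEAD=dev@C [dev=C main=D]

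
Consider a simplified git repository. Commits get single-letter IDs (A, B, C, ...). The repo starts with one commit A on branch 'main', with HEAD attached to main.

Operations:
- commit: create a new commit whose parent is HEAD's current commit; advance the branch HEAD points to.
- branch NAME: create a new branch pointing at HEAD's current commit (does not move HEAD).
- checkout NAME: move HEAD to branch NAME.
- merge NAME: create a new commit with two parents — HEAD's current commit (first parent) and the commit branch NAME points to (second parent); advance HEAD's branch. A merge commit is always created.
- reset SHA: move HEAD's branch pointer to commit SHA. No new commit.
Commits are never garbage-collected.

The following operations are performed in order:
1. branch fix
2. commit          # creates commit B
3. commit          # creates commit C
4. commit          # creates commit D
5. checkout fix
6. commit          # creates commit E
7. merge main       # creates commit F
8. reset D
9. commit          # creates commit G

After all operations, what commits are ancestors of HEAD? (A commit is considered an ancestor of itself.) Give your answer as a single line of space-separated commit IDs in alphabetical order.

After op 1 (branch): HEAD=main@A [fix=A main=A]
After op 2 (commit): HEAD=main@B [fix=A main=B]
After op 3 (commit): HEAD=main@C [fix=A main=C]
After op 4 (commit): HEAD=main@D [fix=A main=D]
After op 5 (checkout): HEAD=fix@A [fix=A main=D]
After op 6 (commit): HEAD=fix@E [fix=E main=D]
After op 7 (merge): HEAD=fix@F [fix=F main=D]
After op 8 (reset): HEAD=fix@D [fix=D main=D]
After op 9 (commit): HEAD=fix@G [fix=G main=D]

Answer: A B C D G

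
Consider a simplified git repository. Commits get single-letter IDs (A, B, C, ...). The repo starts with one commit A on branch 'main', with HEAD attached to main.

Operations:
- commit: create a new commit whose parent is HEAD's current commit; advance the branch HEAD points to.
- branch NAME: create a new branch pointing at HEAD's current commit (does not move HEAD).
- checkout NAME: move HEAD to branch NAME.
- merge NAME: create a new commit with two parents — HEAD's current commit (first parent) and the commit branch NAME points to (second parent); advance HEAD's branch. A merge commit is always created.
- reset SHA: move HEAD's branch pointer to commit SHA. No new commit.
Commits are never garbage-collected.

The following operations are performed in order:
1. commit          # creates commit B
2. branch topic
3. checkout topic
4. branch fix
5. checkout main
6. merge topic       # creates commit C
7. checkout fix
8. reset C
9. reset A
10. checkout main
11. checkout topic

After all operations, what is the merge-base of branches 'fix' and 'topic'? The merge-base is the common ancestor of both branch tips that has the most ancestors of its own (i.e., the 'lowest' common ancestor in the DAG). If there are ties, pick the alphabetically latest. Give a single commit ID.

Answer: A

Derivation:
After op 1 (commit): HEAD=main@B [main=B]
After op 2 (branch): HEAD=main@B [main=B topic=B]
After op 3 (checkout): HEAD=topic@B [main=B topic=B]
After op 4 (branch): HEAD=topic@B [fix=B main=B topic=B]
After op 5 (checkout): HEAD=main@B [fix=B main=B topic=B]
After op 6 (merge): HEAD=main@C [fix=B main=C topic=B]
After op 7 (checkout): HEAD=fix@B [fix=B main=C topic=B]
After op 8 (reset): HEAD=fix@C [fix=C main=C topic=B]
After op 9 (reset): HEAD=fix@A [fix=A main=C topic=B]
After op 10 (checkout): HEAD=main@C [fix=A main=C topic=B]
After op 11 (checkout): HEAD=topic@B [fix=A main=C topic=B]
ancestors(fix=A): ['A']
ancestors(topic=B): ['A', 'B']
common: ['A']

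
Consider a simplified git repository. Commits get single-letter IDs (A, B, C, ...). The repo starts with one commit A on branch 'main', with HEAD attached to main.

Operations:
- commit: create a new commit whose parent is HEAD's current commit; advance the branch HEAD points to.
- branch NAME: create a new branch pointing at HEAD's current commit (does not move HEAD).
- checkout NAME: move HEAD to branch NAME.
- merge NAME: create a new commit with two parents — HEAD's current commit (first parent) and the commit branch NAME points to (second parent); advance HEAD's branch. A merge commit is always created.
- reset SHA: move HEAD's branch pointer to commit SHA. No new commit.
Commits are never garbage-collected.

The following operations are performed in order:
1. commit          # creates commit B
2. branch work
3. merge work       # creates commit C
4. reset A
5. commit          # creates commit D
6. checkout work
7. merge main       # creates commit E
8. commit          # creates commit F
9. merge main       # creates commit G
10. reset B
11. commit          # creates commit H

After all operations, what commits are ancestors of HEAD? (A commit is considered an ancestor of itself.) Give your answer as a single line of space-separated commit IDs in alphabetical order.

After op 1 (commit): HEAD=main@B [main=B]
After op 2 (branch): HEAD=main@B [main=B work=B]
After op 3 (merge): HEAD=main@C [main=C work=B]
After op 4 (reset): HEAD=main@A [main=A work=B]
After op 5 (commit): HEAD=main@D [main=D work=B]
After op 6 (checkout): HEAD=work@B [main=D work=B]
After op 7 (merge): HEAD=work@E [main=D work=E]
After op 8 (commit): HEAD=work@F [main=D work=F]
After op 9 (merge): HEAD=work@G [main=D work=G]
After op 10 (reset): HEAD=work@B [main=D work=B]
After op 11 (commit): HEAD=work@H [main=D work=H]

Answer: A B H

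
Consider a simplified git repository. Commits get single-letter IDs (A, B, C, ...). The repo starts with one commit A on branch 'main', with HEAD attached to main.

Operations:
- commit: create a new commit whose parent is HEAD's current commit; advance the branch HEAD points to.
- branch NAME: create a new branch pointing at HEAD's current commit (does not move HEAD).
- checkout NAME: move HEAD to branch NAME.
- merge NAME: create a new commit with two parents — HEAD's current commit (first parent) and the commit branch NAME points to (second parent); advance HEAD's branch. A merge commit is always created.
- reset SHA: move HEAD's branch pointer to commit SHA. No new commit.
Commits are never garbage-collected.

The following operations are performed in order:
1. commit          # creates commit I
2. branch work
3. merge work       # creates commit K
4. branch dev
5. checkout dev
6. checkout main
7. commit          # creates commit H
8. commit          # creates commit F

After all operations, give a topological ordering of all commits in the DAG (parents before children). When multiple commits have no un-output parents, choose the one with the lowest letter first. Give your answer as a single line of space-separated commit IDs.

After op 1 (commit): HEAD=main@I [main=I]
After op 2 (branch): HEAD=main@I [main=I work=I]
After op 3 (merge): HEAD=main@K [main=K work=I]
After op 4 (branch): HEAD=main@K [dev=K main=K work=I]
After op 5 (checkout): HEAD=dev@K [dev=K main=K work=I]
After op 6 (checkout): HEAD=main@K [dev=K main=K work=I]
After op 7 (commit): HEAD=main@H [dev=K main=H work=I]
After op 8 (commit): HEAD=main@F [dev=K main=F work=I]
commit A: parents=[]
commit F: parents=['H']
commit H: parents=['K']
commit I: parents=['A']
commit K: parents=['I', 'I']

Answer: A I K H F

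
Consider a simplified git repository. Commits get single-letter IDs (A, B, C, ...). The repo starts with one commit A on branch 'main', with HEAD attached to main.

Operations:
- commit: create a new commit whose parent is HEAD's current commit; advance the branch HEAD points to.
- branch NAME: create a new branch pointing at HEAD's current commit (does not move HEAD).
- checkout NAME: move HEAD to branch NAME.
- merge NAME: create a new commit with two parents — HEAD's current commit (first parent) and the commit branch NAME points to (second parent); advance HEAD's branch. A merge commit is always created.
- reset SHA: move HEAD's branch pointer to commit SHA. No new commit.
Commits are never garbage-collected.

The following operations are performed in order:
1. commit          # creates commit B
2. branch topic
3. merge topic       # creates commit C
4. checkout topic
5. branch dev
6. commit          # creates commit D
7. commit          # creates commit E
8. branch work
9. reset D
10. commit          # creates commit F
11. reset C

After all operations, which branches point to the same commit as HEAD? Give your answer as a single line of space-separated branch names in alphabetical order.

After op 1 (commit): HEAD=main@B [main=B]
After op 2 (branch): HEAD=main@B [main=B topic=B]
After op 3 (merge): HEAD=main@C [main=C topic=B]
After op 4 (checkout): HEAD=topic@B [main=C topic=B]
After op 5 (branch): HEAD=topic@B [dev=B main=C topic=B]
After op 6 (commit): HEAD=topic@D [dev=B main=C topic=D]
After op 7 (commit): HEAD=topic@E [dev=B main=C topic=E]
After op 8 (branch): HEAD=topic@E [dev=B main=C topic=E work=E]
After op 9 (reset): HEAD=topic@D [dev=B main=C topic=D work=E]
After op 10 (commit): HEAD=topic@F [dev=B main=C topic=F work=E]
After op 11 (reset): HEAD=topic@C [dev=B main=C topic=C work=E]

Answer: main topic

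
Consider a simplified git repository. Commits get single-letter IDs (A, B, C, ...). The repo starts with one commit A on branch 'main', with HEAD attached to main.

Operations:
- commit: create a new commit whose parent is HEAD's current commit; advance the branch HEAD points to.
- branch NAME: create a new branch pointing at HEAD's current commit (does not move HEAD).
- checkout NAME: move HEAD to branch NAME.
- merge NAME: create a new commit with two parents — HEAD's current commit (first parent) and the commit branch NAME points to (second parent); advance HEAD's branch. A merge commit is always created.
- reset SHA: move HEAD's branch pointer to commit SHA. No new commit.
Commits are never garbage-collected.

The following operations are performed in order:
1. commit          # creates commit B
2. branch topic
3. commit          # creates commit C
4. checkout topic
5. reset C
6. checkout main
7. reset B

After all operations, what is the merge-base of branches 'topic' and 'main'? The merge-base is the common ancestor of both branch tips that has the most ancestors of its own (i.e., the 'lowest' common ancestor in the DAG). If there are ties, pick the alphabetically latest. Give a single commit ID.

Answer: B

Derivation:
After op 1 (commit): HEAD=main@B [main=B]
After op 2 (branch): HEAD=main@B [main=B topic=B]
After op 3 (commit): HEAD=main@C [main=C topic=B]
After op 4 (checkout): HEAD=topic@B [main=C topic=B]
After op 5 (reset): HEAD=topic@C [main=C topic=C]
After op 6 (checkout): HEAD=main@C [main=C topic=C]
After op 7 (reset): HEAD=main@B [main=B topic=C]
ancestors(topic=C): ['A', 'B', 'C']
ancestors(main=B): ['A', 'B']
common: ['A', 'B']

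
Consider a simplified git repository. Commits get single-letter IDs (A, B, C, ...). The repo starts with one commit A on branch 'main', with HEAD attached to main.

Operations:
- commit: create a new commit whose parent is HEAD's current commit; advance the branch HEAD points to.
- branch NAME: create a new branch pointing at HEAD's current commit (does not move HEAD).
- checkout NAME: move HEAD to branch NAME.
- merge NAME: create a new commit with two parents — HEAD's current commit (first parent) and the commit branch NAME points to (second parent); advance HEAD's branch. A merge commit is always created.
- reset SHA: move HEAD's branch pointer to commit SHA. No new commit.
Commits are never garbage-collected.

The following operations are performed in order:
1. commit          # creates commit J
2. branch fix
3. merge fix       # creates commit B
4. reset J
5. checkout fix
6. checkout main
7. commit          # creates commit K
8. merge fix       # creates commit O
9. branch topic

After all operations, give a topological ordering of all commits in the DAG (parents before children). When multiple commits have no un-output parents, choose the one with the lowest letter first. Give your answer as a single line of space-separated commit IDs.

After op 1 (commit): HEAD=main@J [main=J]
After op 2 (branch): HEAD=main@J [fix=J main=J]
After op 3 (merge): HEAD=main@B [fix=J main=B]
After op 4 (reset): HEAD=main@J [fix=J main=J]
After op 5 (checkout): HEAD=fix@J [fix=J main=J]
After op 6 (checkout): HEAD=main@J [fix=J main=J]
After op 7 (commit): HEAD=main@K [fix=J main=K]
After op 8 (merge): HEAD=main@O [fix=J main=O]
After op 9 (branch): HEAD=main@O [fix=J main=O topic=O]
commit A: parents=[]
commit B: parents=['J', 'J']
commit J: parents=['A']
commit K: parents=['J']
commit O: parents=['K', 'J']

Answer: A J B K O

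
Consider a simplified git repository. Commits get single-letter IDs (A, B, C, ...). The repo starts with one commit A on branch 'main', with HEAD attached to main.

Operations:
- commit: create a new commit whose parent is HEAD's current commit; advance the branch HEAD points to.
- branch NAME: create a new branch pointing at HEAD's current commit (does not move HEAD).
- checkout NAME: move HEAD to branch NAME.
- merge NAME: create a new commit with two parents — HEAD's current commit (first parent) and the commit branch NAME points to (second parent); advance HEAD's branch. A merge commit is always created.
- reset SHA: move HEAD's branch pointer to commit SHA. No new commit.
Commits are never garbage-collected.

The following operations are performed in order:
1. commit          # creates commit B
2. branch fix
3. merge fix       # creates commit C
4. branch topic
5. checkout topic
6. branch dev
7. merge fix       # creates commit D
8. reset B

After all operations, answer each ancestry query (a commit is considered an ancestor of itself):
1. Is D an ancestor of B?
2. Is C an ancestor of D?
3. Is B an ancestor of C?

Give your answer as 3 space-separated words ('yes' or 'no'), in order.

After op 1 (commit): HEAD=main@B [main=B]
After op 2 (branch): HEAD=main@B [fix=B main=B]
After op 3 (merge): HEAD=main@C [fix=B main=C]
After op 4 (branch): HEAD=main@C [fix=B main=C topic=C]
After op 5 (checkout): HEAD=topic@C [fix=B main=C topic=C]
After op 6 (branch): HEAD=topic@C [dev=C fix=B main=C topic=C]
After op 7 (merge): HEAD=topic@D [dev=C fix=B main=C topic=D]
After op 8 (reset): HEAD=topic@B [dev=C fix=B main=C topic=B]
ancestors(B) = {A,B}; D in? no
ancestors(D) = {A,B,C,D}; C in? yes
ancestors(C) = {A,B,C}; B in? yes

Answer: no yes yes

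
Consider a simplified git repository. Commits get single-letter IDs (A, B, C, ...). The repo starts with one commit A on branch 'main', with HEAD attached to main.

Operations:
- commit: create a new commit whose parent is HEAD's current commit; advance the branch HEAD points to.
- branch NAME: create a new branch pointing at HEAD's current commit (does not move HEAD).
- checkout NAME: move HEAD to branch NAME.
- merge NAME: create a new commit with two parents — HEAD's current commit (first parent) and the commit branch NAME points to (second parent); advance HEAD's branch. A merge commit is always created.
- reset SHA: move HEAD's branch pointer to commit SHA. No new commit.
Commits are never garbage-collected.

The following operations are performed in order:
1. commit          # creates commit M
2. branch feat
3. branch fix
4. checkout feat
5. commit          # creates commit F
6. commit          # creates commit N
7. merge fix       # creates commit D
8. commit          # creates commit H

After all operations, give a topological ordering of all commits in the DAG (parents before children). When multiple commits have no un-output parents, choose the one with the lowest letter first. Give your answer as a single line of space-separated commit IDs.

Answer: A M F N D H

Derivation:
After op 1 (commit): HEAD=main@M [main=M]
After op 2 (branch): HEAD=main@M [feat=M main=M]
After op 3 (branch): HEAD=main@M [feat=M fix=M main=M]
After op 4 (checkout): HEAD=feat@M [feat=M fix=M main=M]
After op 5 (commit): HEAD=feat@F [feat=F fix=M main=M]
After op 6 (commit): HEAD=feat@N [feat=N fix=M main=M]
After op 7 (merge): HEAD=feat@D [feat=D fix=M main=M]
After op 8 (commit): HEAD=feat@H [feat=H fix=M main=M]
commit A: parents=[]
commit D: parents=['N', 'M']
commit F: parents=['M']
commit H: parents=['D']
commit M: parents=['A']
commit N: parents=['F']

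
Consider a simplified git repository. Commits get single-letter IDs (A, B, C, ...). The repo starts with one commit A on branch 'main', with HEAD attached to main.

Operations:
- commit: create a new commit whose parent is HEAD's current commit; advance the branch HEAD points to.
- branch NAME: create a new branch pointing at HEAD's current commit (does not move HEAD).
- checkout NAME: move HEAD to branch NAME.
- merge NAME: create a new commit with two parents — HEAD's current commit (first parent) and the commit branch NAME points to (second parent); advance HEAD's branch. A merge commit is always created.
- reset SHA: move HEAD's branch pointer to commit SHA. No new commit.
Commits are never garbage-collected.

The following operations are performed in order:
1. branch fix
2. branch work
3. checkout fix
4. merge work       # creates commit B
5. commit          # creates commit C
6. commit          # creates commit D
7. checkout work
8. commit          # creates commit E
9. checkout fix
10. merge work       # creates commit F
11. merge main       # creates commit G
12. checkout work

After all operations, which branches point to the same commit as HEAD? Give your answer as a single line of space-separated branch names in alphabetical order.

After op 1 (branch): HEAD=main@A [fix=A main=A]
After op 2 (branch): HEAD=main@A [fix=A main=A work=A]
After op 3 (checkout): HEAD=fix@A [fix=A main=A work=A]
After op 4 (merge): HEAD=fix@B [fix=B main=A work=A]
After op 5 (commit): HEAD=fix@C [fix=C main=A work=A]
After op 6 (commit): HEAD=fix@D [fix=D main=A work=A]
After op 7 (checkout): HEAD=work@A [fix=D main=A work=A]
After op 8 (commit): HEAD=work@E [fix=D main=A work=E]
After op 9 (checkout): HEAD=fix@D [fix=D main=A work=E]
After op 10 (merge): HEAD=fix@F [fix=F main=A work=E]
After op 11 (merge): HEAD=fix@G [fix=G main=A work=E]
After op 12 (checkout): HEAD=work@E [fix=G main=A work=E]

Answer: work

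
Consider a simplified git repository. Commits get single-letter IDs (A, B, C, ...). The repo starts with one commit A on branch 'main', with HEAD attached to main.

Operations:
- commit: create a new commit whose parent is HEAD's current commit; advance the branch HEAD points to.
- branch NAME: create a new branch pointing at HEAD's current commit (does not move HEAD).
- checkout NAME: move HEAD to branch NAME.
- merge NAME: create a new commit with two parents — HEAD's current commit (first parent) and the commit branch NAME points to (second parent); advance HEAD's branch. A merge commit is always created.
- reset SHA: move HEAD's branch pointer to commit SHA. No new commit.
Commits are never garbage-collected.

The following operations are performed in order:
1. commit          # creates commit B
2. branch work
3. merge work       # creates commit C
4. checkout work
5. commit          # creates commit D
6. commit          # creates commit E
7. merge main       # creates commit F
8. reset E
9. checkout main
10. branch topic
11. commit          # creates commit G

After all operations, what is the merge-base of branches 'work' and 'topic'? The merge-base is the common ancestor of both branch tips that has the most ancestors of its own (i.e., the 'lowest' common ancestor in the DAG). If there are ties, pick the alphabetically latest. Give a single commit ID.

After op 1 (commit): HEAD=main@B [main=B]
After op 2 (branch): HEAD=main@B [main=B work=B]
After op 3 (merge): HEAD=main@C [main=C work=B]
After op 4 (checkout): HEAD=work@B [main=C work=B]
After op 5 (commit): HEAD=work@D [main=C work=D]
After op 6 (commit): HEAD=work@E [main=C work=E]
After op 7 (merge): HEAD=work@F [main=C work=F]
After op 8 (reset): HEAD=work@E [main=C work=E]
After op 9 (checkout): HEAD=main@C [main=C work=E]
After op 10 (branch): HEAD=main@C [main=C topic=C work=E]
After op 11 (commit): HEAD=main@G [main=G topic=C work=E]
ancestors(work=E): ['A', 'B', 'D', 'E']
ancestors(topic=C): ['A', 'B', 'C']
common: ['A', 'B']

Answer: B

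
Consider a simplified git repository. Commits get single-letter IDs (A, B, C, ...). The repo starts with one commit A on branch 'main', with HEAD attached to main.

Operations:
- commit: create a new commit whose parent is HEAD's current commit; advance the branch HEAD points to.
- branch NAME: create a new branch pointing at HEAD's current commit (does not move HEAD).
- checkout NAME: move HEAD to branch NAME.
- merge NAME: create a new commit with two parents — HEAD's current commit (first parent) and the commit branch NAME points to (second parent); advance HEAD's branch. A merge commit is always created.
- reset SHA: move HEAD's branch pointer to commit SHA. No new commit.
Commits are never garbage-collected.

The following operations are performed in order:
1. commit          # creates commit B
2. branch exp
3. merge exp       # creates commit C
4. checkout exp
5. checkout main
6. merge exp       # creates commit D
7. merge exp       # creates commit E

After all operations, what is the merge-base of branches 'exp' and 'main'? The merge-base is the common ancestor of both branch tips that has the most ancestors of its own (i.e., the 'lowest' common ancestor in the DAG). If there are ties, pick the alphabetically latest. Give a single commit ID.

Answer: B

Derivation:
After op 1 (commit): HEAD=main@B [main=B]
After op 2 (branch): HEAD=main@B [exp=B main=B]
After op 3 (merge): HEAD=main@C [exp=B main=C]
After op 4 (checkout): HEAD=exp@B [exp=B main=C]
After op 5 (checkout): HEAD=main@C [exp=B main=C]
After op 6 (merge): HEAD=main@D [exp=B main=D]
After op 7 (merge): HEAD=main@E [exp=B main=E]
ancestors(exp=B): ['A', 'B']
ancestors(main=E): ['A', 'B', 'C', 'D', 'E']
common: ['A', 'B']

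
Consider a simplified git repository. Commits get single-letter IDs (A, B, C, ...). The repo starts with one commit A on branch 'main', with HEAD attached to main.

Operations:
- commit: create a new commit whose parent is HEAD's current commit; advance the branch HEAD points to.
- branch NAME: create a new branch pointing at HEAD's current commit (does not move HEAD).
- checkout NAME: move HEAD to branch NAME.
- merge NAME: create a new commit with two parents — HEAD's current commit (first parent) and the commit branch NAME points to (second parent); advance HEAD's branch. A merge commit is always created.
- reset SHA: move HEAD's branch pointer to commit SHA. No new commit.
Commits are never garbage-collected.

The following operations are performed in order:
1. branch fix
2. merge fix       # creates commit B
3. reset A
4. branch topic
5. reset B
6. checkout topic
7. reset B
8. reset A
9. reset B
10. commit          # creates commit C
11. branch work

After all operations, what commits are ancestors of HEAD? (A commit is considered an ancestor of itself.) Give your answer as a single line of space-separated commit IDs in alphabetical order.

Answer: A B C

Derivation:
After op 1 (branch): HEAD=main@A [fix=A main=A]
After op 2 (merge): HEAD=main@B [fix=A main=B]
After op 3 (reset): HEAD=main@A [fix=A main=A]
After op 4 (branch): HEAD=main@A [fix=A main=A topic=A]
After op 5 (reset): HEAD=main@B [fix=A main=B topic=A]
After op 6 (checkout): HEAD=topic@A [fix=A main=B topic=A]
After op 7 (reset): HEAD=topic@B [fix=A main=B topic=B]
After op 8 (reset): HEAD=topic@A [fix=A main=B topic=A]
After op 9 (reset): HEAD=topic@B [fix=A main=B topic=B]
After op 10 (commit): HEAD=topic@C [fix=A main=B topic=C]
After op 11 (branch): HEAD=topic@C [fix=A main=B topic=C work=C]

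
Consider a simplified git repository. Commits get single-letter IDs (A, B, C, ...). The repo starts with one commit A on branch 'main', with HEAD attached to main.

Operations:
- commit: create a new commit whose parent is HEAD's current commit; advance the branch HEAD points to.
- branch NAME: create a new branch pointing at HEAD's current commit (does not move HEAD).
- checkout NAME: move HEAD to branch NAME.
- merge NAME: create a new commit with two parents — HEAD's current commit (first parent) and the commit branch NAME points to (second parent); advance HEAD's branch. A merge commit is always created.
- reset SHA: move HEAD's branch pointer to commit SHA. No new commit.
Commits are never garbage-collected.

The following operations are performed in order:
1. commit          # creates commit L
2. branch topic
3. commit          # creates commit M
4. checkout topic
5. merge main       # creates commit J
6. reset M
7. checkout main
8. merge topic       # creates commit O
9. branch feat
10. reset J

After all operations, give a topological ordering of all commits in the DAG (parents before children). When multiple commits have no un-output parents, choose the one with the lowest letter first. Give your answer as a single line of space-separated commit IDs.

Answer: A L M J O

Derivation:
After op 1 (commit): HEAD=main@L [main=L]
After op 2 (branch): HEAD=main@L [main=L topic=L]
After op 3 (commit): HEAD=main@M [main=M topic=L]
After op 4 (checkout): HEAD=topic@L [main=M topic=L]
After op 5 (merge): HEAD=topic@J [main=M topic=J]
After op 6 (reset): HEAD=topic@M [main=M topic=M]
After op 7 (checkout): HEAD=main@M [main=M topic=M]
After op 8 (merge): HEAD=main@O [main=O topic=M]
After op 9 (branch): HEAD=main@O [feat=O main=O topic=M]
After op 10 (reset): HEAD=main@J [feat=O main=J topic=M]
commit A: parents=[]
commit J: parents=['L', 'M']
commit L: parents=['A']
commit M: parents=['L']
commit O: parents=['M', 'M']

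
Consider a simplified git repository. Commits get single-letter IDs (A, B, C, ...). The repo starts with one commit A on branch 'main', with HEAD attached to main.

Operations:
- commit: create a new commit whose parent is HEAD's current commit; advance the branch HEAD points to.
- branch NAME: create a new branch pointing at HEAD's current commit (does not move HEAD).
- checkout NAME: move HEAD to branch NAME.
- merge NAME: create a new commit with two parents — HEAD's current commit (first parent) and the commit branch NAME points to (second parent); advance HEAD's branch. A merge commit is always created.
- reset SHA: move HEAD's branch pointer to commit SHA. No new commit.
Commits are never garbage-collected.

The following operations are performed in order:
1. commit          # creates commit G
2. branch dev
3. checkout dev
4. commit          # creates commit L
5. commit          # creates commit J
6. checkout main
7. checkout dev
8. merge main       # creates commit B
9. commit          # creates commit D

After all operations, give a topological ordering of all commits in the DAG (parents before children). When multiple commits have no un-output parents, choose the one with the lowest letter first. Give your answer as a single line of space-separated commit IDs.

Answer: A G L J B D

Derivation:
After op 1 (commit): HEAD=main@G [main=G]
After op 2 (branch): HEAD=main@G [dev=G main=G]
After op 3 (checkout): HEAD=dev@G [dev=G main=G]
After op 4 (commit): HEAD=dev@L [dev=L main=G]
After op 5 (commit): HEAD=dev@J [dev=J main=G]
After op 6 (checkout): HEAD=main@G [dev=J main=G]
After op 7 (checkout): HEAD=dev@J [dev=J main=G]
After op 8 (merge): HEAD=dev@B [dev=B main=G]
After op 9 (commit): HEAD=dev@D [dev=D main=G]
commit A: parents=[]
commit B: parents=['J', 'G']
commit D: parents=['B']
commit G: parents=['A']
commit J: parents=['L']
commit L: parents=['G']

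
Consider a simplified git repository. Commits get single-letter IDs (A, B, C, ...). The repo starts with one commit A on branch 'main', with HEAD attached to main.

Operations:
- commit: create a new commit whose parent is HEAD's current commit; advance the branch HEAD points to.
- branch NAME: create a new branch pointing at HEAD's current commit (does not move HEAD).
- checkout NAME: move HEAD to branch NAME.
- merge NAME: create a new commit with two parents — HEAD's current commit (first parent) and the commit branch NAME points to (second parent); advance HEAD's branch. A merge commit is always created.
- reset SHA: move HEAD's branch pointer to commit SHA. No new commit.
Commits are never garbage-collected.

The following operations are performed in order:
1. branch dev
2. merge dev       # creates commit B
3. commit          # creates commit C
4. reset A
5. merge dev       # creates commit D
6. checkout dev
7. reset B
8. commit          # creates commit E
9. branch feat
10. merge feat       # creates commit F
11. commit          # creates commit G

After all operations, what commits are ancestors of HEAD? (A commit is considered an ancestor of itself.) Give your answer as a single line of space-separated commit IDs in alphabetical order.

After op 1 (branch): HEAD=main@A [dev=A main=A]
After op 2 (merge): HEAD=main@B [dev=A main=B]
After op 3 (commit): HEAD=main@C [dev=A main=C]
After op 4 (reset): HEAD=main@A [dev=A main=A]
After op 5 (merge): HEAD=main@D [dev=A main=D]
After op 6 (checkout): HEAD=dev@A [dev=A main=D]
After op 7 (reset): HEAD=dev@B [dev=B main=D]
After op 8 (commit): HEAD=dev@E [dev=E main=D]
After op 9 (branch): HEAD=dev@E [dev=E feat=E main=D]
After op 10 (merge): HEAD=dev@F [dev=F feat=E main=D]
After op 11 (commit): HEAD=dev@G [dev=G feat=E main=D]

Answer: A B E F G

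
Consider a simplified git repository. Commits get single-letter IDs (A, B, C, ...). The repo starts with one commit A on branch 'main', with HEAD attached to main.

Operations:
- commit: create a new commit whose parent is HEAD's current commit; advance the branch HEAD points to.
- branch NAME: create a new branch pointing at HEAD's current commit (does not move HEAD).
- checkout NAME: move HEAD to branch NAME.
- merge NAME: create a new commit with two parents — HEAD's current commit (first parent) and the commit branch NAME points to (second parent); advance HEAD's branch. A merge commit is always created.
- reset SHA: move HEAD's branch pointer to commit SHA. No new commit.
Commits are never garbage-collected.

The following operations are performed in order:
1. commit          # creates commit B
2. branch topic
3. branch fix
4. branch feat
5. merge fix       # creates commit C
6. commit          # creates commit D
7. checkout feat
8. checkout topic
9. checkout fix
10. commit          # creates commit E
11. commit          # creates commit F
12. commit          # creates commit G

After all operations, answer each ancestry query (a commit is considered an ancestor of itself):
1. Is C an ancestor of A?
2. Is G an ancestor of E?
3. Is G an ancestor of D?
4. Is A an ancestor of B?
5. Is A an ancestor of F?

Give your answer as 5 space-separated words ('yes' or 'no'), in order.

After op 1 (commit): HEAD=main@B [main=B]
After op 2 (branch): HEAD=main@B [main=B topic=B]
After op 3 (branch): HEAD=main@B [fix=B main=B topic=B]
After op 4 (branch): HEAD=main@B [feat=B fix=B main=B topic=B]
After op 5 (merge): HEAD=main@C [feat=B fix=B main=C topic=B]
After op 6 (commit): HEAD=main@D [feat=B fix=B main=D topic=B]
After op 7 (checkout): HEAD=feat@B [feat=B fix=B main=D topic=B]
After op 8 (checkout): HEAD=topic@B [feat=B fix=B main=D topic=B]
After op 9 (checkout): HEAD=fix@B [feat=B fix=B main=D topic=B]
After op 10 (commit): HEAD=fix@E [feat=B fix=E main=D topic=B]
After op 11 (commit): HEAD=fix@F [feat=B fix=F main=D topic=B]
After op 12 (commit): HEAD=fix@G [feat=B fix=G main=D topic=B]
ancestors(A) = {A}; C in? no
ancestors(E) = {A,B,E}; G in? no
ancestors(D) = {A,B,C,D}; G in? no
ancestors(B) = {A,B}; A in? yes
ancestors(F) = {A,B,E,F}; A in? yes

Answer: no no no yes yes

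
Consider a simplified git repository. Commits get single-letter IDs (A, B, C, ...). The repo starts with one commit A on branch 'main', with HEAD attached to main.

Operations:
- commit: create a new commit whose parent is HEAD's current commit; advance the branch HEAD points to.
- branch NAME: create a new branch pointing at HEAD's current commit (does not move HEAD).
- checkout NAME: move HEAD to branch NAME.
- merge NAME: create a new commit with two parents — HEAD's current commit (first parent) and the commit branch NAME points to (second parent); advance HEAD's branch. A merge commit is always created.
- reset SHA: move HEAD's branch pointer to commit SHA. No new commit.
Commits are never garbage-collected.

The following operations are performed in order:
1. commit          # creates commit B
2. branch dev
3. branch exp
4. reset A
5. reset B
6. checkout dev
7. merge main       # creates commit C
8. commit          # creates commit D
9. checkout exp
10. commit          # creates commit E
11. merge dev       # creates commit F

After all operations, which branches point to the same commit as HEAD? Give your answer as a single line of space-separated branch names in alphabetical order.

After op 1 (commit): HEAD=main@B [main=B]
After op 2 (branch): HEAD=main@B [dev=B main=B]
After op 3 (branch): HEAD=main@B [dev=B exp=B main=B]
After op 4 (reset): HEAD=main@A [dev=B exp=B main=A]
After op 5 (reset): HEAD=main@B [dev=B exp=B main=B]
After op 6 (checkout): HEAD=dev@B [dev=B exp=B main=B]
After op 7 (merge): HEAD=dev@C [dev=C exp=B main=B]
After op 8 (commit): HEAD=dev@D [dev=D exp=B main=B]
After op 9 (checkout): HEAD=exp@B [dev=D exp=B main=B]
After op 10 (commit): HEAD=exp@E [dev=D exp=E main=B]
After op 11 (merge): HEAD=exp@F [dev=D exp=F main=B]

Answer: exp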